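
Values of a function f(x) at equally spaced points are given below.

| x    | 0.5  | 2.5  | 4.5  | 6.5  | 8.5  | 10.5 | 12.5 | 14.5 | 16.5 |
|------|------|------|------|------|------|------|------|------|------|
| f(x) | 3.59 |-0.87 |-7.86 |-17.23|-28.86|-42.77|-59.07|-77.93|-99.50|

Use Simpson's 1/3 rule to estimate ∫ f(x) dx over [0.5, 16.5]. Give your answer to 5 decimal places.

h = 2, n = 8.
(h/3)·[y₀ + 4y₁ + 2y₂ + 4y₃ + 2y₄ + 4y₅ + 2y₆ + 4y₇ + y₈] = 0.666667·(-842.69) = -561.79333.

-561.79333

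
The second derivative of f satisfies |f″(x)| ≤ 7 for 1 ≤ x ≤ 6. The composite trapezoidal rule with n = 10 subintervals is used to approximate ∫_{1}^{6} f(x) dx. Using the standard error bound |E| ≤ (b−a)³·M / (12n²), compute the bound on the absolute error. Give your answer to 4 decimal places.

0.7292

|E| ≤ (5)³·7 / (12·10²) = 875/1200 = 0.7292.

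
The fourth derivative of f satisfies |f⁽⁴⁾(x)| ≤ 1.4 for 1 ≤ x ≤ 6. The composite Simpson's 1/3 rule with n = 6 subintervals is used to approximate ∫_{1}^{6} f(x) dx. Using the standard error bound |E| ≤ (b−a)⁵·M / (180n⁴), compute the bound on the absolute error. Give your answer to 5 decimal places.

0.01875

|E| ≤ (5)⁵·1.4 / (180·6⁴) = 4375/233280 = 0.01875.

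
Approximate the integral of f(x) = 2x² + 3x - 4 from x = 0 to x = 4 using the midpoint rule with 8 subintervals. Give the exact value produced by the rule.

50.5

h = (4 − 0)/8 = 0.5.
Midpoints m₁,…,m₈ = 0.25, 0.75, 1.25, 1.75, 2.25, 2.75, 3.25, 3.75.
f(m₁)=-3.125, f(m₂)=-0.625, f(m₃)=2.875, f(m₄)=7.375, f(m₅)=12.875, f(m₆)=19.375, f(m₇)=26.875, f(m₈)=35.375.
h·[f(m₁) + f(m₂) + f(m₃) + f(m₄) + f(m₅) + f(m₆) + f(m₇) + f(m₈)] = 0.5·(101) = 50.5.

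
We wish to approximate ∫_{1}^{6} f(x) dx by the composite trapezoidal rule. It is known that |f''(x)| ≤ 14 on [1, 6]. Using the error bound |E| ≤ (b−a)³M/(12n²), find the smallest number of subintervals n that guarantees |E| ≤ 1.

13

Need 1750/(12n²) ≤ 1.
n² ≥ 1750/(12·1) = 145.833 ⇒ n ≥ 12.0761, so the smallest n is 13.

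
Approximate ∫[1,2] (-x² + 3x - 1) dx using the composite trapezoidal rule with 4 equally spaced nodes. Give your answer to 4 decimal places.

h = (2 − 1)/3 = 0.333333.
Nodes x₀,…,x₃ = 1, 1.333333, 1.666667, 2.
f(x) = -x² + 3x - 1: f₀=1, f₁=1.222222, f₂=1.222222, f₃=1.
(h/2)·[f₀ + 2f₁ + 2f₂ + f₃] = 0.166667·(6.888889) = 1.1481.

1.1481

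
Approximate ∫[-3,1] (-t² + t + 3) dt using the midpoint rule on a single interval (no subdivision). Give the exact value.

M = (b−a)·f(-1) = 4·(1) = 4.

4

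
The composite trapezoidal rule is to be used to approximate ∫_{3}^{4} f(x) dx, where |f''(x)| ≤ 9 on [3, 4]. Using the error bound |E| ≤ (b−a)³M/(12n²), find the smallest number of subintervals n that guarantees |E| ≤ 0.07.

Need 9/(12n²) ≤ 0.07.
n² ≥ 9/(12·0.07) = 10.7143 ⇒ n ≥ 3.2733, so the smallest n is 4.

4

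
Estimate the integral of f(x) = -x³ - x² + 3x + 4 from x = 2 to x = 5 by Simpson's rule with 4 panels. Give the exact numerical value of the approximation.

h = (5 − 2)/4 = 0.75.
Nodes x₀,…,x₄ = 2, 2.75, 3.5, 4.25, 5.
f(x) = -x³ - x² + 3x + 4: f₀=-2, f₁=-16.109375, f₂=-40.625, f₃=-78.078125, f₄=-131.
(h/3)·[f₀ + 4f₁ + 2f₂ + 4f₃ + f₄] = 0.25·(-591) = -147.75.

-147.75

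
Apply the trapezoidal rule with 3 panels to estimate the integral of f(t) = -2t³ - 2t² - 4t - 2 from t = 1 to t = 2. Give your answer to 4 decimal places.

h = (2 − 1)/3 = 0.333333.
Nodes t₀,…,t₃ = 1, 1.333333, 1.666667, 2.
f(t) = -2t³ - 2t² - 4t - 2: f₀=-10, f₁=-15.629630, f₂=-23.481481, f₃=-34.
(h/2)·[f₀ + 2f₁ + 2f₂ + f₃] = 0.166667·(-122.222222) = -20.3704.

-20.3704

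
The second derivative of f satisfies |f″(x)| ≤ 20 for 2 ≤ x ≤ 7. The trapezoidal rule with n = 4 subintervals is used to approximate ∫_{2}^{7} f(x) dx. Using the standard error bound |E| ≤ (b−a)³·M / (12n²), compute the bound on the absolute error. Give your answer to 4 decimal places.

|E| ≤ (5)³·20 / (12·4²) = 2500/192 = 13.0208.

13.0208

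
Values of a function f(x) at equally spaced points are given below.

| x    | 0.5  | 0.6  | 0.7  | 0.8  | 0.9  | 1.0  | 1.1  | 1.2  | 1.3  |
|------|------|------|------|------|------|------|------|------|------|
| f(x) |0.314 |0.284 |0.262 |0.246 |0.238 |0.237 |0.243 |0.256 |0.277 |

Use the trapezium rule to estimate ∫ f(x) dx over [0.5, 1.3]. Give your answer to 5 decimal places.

h = 0.1, n = 8.
(h/2)·[y₀ + 2y₁ + 2y₂ + 2y₃ + 2y₄ + 2y₅ + 2y₆ + 2y₇ + y₈] = 0.05·(4.123) = 0.20615.

0.20615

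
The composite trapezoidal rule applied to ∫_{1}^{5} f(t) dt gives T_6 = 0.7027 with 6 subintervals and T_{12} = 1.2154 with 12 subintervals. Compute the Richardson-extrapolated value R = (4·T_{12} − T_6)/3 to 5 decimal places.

1.38630

R = (4·T_{12} − T_6) / 3 = (4·1.2154 − 0.7027)/3 = (4.1589)/3 = 1.38630.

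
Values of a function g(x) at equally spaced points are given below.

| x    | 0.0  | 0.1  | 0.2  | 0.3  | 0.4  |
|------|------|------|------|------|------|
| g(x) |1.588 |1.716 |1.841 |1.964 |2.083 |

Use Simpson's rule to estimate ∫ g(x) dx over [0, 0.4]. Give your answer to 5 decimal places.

h = 0.1, n = 4.
(h/3)·[y₀ + 4y₁ + 2y₂ + 4y₃ + y₄] = 0.033333·(22.073) = 0.73577.

0.73577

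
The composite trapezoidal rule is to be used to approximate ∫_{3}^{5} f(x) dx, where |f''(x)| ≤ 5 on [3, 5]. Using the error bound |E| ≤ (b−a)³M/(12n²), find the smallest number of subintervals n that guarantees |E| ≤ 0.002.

41

Need 40/(12n²) ≤ 0.002.
n² ≥ 40/(12·0.002) = 1666.67 ⇒ n ≥ 40.8248, so the smallest n is 41.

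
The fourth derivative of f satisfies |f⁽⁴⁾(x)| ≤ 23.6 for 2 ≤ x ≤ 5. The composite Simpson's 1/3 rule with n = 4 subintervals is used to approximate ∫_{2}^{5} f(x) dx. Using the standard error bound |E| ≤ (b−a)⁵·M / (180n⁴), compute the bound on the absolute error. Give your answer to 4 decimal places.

|E| ≤ (3)⁵·23.6 / (180·4⁴) = 5734.8/46080 = 0.1245.

0.1245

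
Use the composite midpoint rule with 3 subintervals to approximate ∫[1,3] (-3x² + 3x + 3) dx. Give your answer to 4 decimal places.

h = (3 − 1)/3 = 0.666667.
Midpoints m₁,…,m₃ = 1.333333, 2, 2.666667.
f(m₁)=1.666667, f(m₂)=-3, f(m₃)=-10.333333.
h·[f(m₁) + f(m₂) + f(m₃)] = 0.666667·(-11.666667) = -7.7778.

-7.7778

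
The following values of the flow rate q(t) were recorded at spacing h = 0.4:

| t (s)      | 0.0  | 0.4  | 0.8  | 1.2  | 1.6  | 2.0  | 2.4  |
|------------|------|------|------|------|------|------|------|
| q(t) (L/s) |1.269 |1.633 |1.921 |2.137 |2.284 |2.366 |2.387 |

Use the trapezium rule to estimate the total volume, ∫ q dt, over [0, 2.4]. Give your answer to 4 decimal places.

4.8676

h = 0.4, n = 6.
(h/2)·[y₀ + 2y₁ + 2y₂ + 2y₃ + 2y₄ + 2y₅ + y₆] = 0.2·(24.338) = 4.8676.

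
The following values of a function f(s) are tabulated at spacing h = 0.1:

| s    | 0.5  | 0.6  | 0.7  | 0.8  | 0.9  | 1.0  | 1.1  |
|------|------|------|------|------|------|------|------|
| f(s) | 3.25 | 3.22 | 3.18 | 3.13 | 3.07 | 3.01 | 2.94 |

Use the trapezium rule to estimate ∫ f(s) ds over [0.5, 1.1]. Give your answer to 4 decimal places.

1.8705

h = 0.1, n = 6.
(h/2)·[y₀ + 2y₁ + 2y₂ + 2y₃ + 2y₄ + 2y₅ + y₆] = 0.05·(37.41) = 1.8705.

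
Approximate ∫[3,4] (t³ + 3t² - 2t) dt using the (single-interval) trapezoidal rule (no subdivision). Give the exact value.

76

T = (b−a)/2 · [f(3) + f(4)] = 0.5·[48 + 104] = 76.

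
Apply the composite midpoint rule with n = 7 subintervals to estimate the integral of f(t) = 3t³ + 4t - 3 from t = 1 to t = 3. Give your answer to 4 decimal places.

69.7551

h = (3 − 1)/7 = 0.285714.
Midpoints m₁,…,m₇ = 1.142857, 1.428571, 1.714286, 2, 2.285714, 2.571429, 2.857143.
f(m₁)=6.049563, f(m₂)=11.460641, f(m₃)=18.970845, f(m₄)=29, f(m₅)=41.967930, f(m₆)=58.294461, f(m₇)=78.399417.
h·[f(m₁) + f(m₂) + f(m₃) + f(m₄) + f(m₅) + f(m₆) + f(m₇)] = 0.285714·(244.142857) = 69.7551.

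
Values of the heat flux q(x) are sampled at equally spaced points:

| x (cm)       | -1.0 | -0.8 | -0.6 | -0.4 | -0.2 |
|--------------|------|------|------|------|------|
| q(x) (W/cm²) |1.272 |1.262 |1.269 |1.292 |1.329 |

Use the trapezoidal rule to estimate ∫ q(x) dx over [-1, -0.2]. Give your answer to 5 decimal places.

1.02470

h = 0.2, n = 4.
(h/2)·[y₀ + 2y₁ + 2y₂ + 2y₃ + y₄] = 0.1·(10.247) = 1.02470.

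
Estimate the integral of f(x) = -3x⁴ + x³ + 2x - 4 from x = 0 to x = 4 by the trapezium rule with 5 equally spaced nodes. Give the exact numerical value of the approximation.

-610

h = (4 − 0)/4 = 1.
Nodes x₀,…,x₄ = 0, 1, 2, 3, 4.
f(x) = -3x⁴ + x³ + 2x - 4: f₀=-4, f₁=-4, f₂=-40, f₃=-214, f₄=-700.
(h/2)·[f₀ + 2f₁ + 2f₂ + 2f₃ + f₄] = 0.5·(-1220) = -610.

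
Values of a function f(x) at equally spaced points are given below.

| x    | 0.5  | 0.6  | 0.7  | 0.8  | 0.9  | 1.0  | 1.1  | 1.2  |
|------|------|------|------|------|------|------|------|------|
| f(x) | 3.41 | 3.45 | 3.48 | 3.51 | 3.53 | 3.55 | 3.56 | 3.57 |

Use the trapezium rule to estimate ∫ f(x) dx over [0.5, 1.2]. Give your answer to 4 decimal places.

h = 0.1, n = 7.
(h/2)·[y₀ + 2y₁ + 2y₂ + 2y₃ + 2y₄ + 2y₅ + 2y₆ + y₇] = 0.05·(49.14) = 2.4570.

2.4570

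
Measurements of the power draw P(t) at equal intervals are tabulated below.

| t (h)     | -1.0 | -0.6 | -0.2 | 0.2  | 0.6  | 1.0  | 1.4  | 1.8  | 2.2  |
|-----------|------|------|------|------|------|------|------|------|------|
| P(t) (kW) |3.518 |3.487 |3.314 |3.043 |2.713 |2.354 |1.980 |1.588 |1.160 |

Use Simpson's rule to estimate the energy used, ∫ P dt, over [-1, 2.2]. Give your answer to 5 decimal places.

8.34400

h = 0.4, n = 8.
(h/3)·[y₀ + 4y₁ + 2y₂ + 4y₃ + 2y₄ + 4y₅ + 2y₆ + 4y₇ + y₈] = 0.133333·(62.580) = 8.34400.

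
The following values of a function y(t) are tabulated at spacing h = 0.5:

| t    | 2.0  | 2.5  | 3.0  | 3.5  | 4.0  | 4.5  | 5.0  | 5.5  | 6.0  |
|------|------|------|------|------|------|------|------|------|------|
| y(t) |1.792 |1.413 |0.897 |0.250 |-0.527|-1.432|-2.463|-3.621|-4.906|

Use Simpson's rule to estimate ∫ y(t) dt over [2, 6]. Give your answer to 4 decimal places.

h = 0.5, n = 8.
(h/3)·[y₀ + 4y₁ + 2y₂ + 4y₃ + 2y₄ + 4y₅ + 2y₆ + 4y₇ + y₈] = 0.166667·(-20.860) = -3.4767.

-3.4767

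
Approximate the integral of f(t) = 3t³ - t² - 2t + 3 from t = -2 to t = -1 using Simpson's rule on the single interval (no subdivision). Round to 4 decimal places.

-7.5833

S = (b−a)/6 · [f(-2) + 4f(-1.5) + f(-1)] = 0.166667·[(-21) + 4·(-6.375) + 1] = -7.5833.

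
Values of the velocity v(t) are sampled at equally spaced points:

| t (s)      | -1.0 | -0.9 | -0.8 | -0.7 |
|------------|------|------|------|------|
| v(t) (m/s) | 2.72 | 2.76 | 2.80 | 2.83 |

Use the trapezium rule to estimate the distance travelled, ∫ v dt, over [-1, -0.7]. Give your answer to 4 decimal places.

0.8335

h = 0.1, n = 3.
(h/2)·[y₀ + 2y₁ + 2y₂ + y₃] = 0.05·(16.67) = 0.8335.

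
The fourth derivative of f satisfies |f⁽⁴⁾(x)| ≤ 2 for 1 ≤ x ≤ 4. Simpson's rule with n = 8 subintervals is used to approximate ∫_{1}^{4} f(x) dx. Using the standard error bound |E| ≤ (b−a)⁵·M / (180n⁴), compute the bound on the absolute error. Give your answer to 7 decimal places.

0.0006592

|E| ≤ (3)⁵·2 / (180·8⁴) = 486/737280 = 0.0006592.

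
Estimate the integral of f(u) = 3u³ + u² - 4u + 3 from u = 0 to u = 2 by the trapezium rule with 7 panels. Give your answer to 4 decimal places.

h = (2 − 0)/7 = 0.285714.
Nodes u₀,…,u₇ = 0, 0.285714, 0.571429, 0.857143, 1.142857, 1.428571, 1.714286, 2.
f(u) = 3u³ + u² - 4u + 3: f₀=3, f₁=2.008746, f₂=1.600583, f₃=2.195335, f₄=4.212828, f₅=8.072886, f₆=14.195335, f₇=23.
(h/2)·[f₀ + 2f₁ + 2f₂ + 2f₃ + 2f₄ + 2f₅ + 2f₆ + f₇] = 0.142857·(90.571429) = 12.9388.

12.9388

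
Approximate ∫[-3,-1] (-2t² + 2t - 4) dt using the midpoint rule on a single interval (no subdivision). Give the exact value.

-32

M = (b−a)·f(-2) = 2·(-16) = -32.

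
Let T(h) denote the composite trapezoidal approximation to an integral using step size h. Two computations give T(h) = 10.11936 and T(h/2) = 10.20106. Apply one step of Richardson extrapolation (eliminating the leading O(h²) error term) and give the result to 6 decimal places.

R = (4·T(h/2) − T(h)) / 3 = (4·10.20106 − 10.11936)/3 = (30.68488)/3 = 10.228293.

10.228293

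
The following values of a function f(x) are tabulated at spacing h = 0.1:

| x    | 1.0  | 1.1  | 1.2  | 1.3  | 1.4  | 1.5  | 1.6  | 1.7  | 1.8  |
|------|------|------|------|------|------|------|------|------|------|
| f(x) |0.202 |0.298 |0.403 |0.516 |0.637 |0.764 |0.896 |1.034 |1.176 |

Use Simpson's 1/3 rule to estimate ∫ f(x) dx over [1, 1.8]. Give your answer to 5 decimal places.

h = 0.1, n = 8.
(h/3)·[y₀ + 4y₁ + 2y₂ + 4y₃ + 2y₄ + 4y₅ + 2y₆ + 4y₇ + y₈] = 0.033333·(15.698) = 0.52327.

0.52327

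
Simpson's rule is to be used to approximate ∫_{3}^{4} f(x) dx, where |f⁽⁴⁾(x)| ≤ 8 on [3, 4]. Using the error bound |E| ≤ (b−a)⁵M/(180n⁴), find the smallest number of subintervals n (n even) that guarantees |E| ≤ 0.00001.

10

Need 8/(180n⁴) ≤ 0.00001.
n⁴ ≥ 8/(180·0.00001) = 4444.44 ⇒ n ≥ 8.1650, so the smallest even n is 10. (n must be even for Simpson's rule.)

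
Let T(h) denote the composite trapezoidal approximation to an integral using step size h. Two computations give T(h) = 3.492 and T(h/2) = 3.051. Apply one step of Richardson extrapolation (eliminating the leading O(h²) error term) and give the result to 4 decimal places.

2.9040

R = (4·T(h/2) − T(h)) / 3 = (4·3.051 − 3.492)/3 = (8.712)/3 = 2.9040.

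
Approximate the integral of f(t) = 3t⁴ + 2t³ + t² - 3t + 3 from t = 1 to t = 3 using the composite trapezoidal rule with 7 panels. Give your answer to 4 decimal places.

190.3415

h = (3 − 1)/7 = 0.285714.
Nodes t₀,…,t₇ = 1, 1.285714, 1.571429, 1.857143, 2.142857, 2.428571, 2.714286, 3.
f(t) = 3t⁴ + 2t³ + t² - 3t + 3: f₀=6, f₁=13.244481, f₂=26.809663, f₃=49.374427, f₄=84.097459, f₅=134.617243, f₆=205.052062, f₇=300.
(h/2)·[f₀ + 2f₁ + 2f₂ + 2f₃ + 2f₄ + 2f₅ + 2f₆ + f₇] = 0.142857·(1332.390671) = 190.3415.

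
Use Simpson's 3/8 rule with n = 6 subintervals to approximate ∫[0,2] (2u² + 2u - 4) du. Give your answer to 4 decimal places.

1.3333

h = (2 − 0)/6 = 0.333333.
Nodes u₀,…,u₆ = 0, 0.333333, 0.666667, 1, 1.333333, 1.666667, 2.
f(u) = 2u² + 2u - 4: f₀=-4, f₁=-3.111111, f₂=-1.777778, f₃=0, f₄=2.222222, f₅=4.888889, f₆=8.
(3h/8)·[f₀ + 3f₁ + 3f₂ + 2f₃ + 3f₄ + 3f₅ + f₆] = 0.125·(10.666667) = 1.3333.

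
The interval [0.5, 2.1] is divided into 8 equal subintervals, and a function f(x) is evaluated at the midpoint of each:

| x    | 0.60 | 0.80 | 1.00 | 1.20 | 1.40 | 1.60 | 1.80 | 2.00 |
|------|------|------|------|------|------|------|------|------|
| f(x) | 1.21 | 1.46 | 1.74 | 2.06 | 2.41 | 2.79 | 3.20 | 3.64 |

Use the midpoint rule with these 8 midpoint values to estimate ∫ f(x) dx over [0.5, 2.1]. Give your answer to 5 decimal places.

3.70200

h = 0.2, n = 8.
h·[y(m₁) + y(m₂) + y(m₃) + y(m₄) + y(m₅) + y(m₆) + y(m₇) + y(m₈)] = 0.2·(18.51) = 3.70200.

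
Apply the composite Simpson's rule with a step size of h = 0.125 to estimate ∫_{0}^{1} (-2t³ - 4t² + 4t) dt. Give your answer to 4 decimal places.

h = (1 − 0)/8 = 0.125.
Nodes t₀,…,t₈ = 0, 0.125, 0.25, 0.375, 0.5, 0.625, 0.75, 0.875, 1.
f(t) = -2t³ - 4t² + 4t: f₀=0, f₁=0.43359375, f₂=0.71875, f₃=0.83203125, f₄=0.75, f₅=0.44921875, f₆=-0.09375, f₇=-0.90234375, f₈=-2.
(h/3)·[f₀ + 4f₁ + 2f₂ + 4f₃ + 2f₄ + 4f₅ + 2f₆ + 4f₇ + f₈] = 0.041667·(4) = 0.1667.

0.1667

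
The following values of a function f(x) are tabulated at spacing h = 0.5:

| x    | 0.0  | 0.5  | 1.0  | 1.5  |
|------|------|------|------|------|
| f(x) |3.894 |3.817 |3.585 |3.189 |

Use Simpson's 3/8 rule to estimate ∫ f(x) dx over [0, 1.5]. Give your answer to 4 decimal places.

h = 0.5, n = 3.
(3h/8)·[y₀ + 3y₁ + 3y₂ + y₃] = 0.1875·(29.289) = 5.4917.

5.4917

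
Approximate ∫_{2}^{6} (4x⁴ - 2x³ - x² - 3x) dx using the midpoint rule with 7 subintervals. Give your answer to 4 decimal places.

h = (6 − 2)/7 = 0.571429.
Midpoints m₁,…,m₇ = 2.285714, 2.857143, 3.428571, 4, 4.571429, 5.142857, 5.714286.
f(m₁)=73.216160, f(m₂)=203.173678, f(m₃)=450.082466, f(m₄)=868, f(m₅)=1521.219492, f(m₆)=2484.269888, f(m₇)=3841.915868.
h·[f(m₁) + f(m₂) + f(m₃) + f(m₄) + f(m₅) + f(m₆) + f(m₇)] = 0.571429·(9441.877551) = 5395.3586.

5395.3586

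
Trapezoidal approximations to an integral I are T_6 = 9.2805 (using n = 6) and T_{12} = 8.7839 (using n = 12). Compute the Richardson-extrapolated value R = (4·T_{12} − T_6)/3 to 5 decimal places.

8.61837

R = (4·T_{12} − T_6) / 3 = (4·8.7839 − 9.2805)/3 = (25.8551)/3 = 8.61837.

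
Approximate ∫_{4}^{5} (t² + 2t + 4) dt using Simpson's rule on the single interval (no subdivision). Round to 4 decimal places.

33.3333

S = (b−a)/6 · [f(4) + 4f(4.5) + f(5)] = 0.166667·[28 + 4·33.25 + 39] = 33.3333.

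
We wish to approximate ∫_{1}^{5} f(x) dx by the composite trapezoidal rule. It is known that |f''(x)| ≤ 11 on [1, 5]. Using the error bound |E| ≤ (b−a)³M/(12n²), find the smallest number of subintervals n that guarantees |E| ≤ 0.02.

55

Need 704/(12n²) ≤ 0.02.
n² ≥ 704/(12·0.02) = 2933.33 ⇒ n ≥ 54.1603, so the smallest n is 55.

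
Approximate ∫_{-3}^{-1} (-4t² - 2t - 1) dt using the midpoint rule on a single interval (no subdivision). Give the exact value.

M = (b−a)·f(-2) = 2·(-13) = -26.

-26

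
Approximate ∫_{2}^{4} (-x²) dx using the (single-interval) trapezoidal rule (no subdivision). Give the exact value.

T = (b−a)/2 · [f(2) + f(4)] = 1·[(-4) + (-16)] = -20.

-20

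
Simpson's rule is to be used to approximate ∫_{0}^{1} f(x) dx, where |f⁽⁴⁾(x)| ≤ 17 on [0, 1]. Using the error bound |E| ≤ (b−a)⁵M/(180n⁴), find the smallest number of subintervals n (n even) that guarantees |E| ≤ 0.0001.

Need 17/(180n⁴) ≤ 0.0001.
n⁴ ≥ 17/(180·0.0001) = 944.444 ⇒ n ≥ 5.5436, so the smallest even n is 6. (n must be even for Simpson's rule.)

6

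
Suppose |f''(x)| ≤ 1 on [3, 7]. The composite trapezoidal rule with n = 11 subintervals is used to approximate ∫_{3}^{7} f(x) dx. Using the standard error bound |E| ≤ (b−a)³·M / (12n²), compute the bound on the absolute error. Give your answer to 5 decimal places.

|E| ≤ (4)³·1 / (12·11²) = 64/1452 = 0.04408.

0.04408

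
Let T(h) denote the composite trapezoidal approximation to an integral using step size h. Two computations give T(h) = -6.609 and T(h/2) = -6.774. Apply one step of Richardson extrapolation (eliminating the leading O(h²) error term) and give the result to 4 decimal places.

R = (4·T(h/2) − T(h)) / 3 = (4·(-6.774) − (-6.609))/3 = (-20.487)/3 = -6.8290.

-6.8290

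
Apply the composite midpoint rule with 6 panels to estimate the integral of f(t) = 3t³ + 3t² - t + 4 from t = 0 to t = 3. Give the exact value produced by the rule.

94.21875

h = (3 − 0)/6 = 0.5.
Midpoints m₁,…,m₆ = 0.25, 0.75, 1.25, 1.75, 2.25, 2.75.
f(m₁)=3.984375, f(m₂)=6.203125, f(m₃)=13.296875, f(m₄)=27.515625, f(m₅)=51.109375, f(m₆)=86.328125.
h·[f(m₁) + f(m₂) + f(m₃) + f(m₄) + f(m₅) + f(m₆)] = 0.5·(188.4375) = 94.21875.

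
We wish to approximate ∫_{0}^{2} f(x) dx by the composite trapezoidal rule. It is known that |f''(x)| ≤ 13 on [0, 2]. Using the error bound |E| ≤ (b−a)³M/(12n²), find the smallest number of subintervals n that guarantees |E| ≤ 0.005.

Need 104/(12n²) ≤ 0.005.
n² ≥ 104/(12·0.005) = 1733.33 ⇒ n ≥ 41.6333, so the smallest n is 42.

42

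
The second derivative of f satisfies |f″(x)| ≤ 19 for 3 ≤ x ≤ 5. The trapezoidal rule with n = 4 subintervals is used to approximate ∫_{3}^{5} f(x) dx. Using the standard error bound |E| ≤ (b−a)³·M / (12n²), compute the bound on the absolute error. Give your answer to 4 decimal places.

|E| ≤ (2)³·19 / (12·4²) = 152/192 = 0.7917.

0.7917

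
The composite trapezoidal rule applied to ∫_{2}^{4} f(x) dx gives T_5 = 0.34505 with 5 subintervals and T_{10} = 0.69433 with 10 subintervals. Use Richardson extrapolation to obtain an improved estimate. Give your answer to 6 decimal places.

0.810757

R = (4·T_{10} − T_5) / 3 = (4·0.69433 − 0.34505)/3 = (2.43227)/3 = 0.810757.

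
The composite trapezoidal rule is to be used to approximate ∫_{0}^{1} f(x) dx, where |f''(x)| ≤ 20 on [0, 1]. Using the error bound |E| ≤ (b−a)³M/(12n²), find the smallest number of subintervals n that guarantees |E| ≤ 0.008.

Need 20/(12n²) ≤ 0.008.
n² ≥ 20/(12·0.008) = 208.333 ⇒ n ≥ 14.4338, so the smallest n is 15.

15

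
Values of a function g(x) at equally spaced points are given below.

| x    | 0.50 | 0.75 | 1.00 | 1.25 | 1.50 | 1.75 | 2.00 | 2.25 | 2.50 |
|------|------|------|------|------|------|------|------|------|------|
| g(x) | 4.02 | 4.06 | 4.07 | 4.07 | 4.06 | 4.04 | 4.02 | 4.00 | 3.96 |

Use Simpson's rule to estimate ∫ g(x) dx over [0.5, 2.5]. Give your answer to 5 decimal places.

h = 0.25, n = 8.
(h/3)·[y₀ + 4y₁ + 2y₂ + 4y₃ + 2y₄ + 4y₅ + 2y₆ + 4y₇ + y₈] = 0.083333·(96.96) = 8.08000.

8.08000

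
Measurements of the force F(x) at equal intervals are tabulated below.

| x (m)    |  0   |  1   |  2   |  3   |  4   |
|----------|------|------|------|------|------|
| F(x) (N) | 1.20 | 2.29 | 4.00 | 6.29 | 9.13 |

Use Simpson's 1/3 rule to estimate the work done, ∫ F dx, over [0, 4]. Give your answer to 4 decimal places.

h = 1, n = 4.
(h/3)·[y₀ + 4y₁ + 2y₂ + 4y₃ + y₄] = 0.333333·(52.65) = 17.5500.

17.5500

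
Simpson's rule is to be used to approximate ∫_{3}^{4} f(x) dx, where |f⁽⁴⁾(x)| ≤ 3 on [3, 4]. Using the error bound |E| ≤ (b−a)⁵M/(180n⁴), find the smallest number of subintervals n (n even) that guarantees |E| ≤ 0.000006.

Need 3/(180n⁴) ≤ 0.000006.
n⁴ ≥ 3/(180·0.000006) = 2777.78 ⇒ n ≥ 7.2598, so the smallest even n is 8. (n must be even for Simpson's rule.)

8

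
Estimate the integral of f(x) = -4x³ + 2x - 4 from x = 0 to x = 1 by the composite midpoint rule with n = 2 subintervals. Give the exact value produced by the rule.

h = (1 − 0)/2 = 0.5.
Midpoints m₁,…,m₂ = 0.25, 0.75.
f(m₁)=-3.5625, f(m₂)=-4.1875.
h·[f(m₁) + f(m₂)] = 0.5·(-7.75) = -3.875.

-3.875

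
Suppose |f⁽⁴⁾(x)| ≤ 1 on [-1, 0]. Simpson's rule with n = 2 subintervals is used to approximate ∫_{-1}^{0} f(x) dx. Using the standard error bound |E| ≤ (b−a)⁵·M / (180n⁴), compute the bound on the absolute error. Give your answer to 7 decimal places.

|E| ≤ (1)⁵·1 / (180·2⁴) = 1/2880 = 0.0003472.

0.0003472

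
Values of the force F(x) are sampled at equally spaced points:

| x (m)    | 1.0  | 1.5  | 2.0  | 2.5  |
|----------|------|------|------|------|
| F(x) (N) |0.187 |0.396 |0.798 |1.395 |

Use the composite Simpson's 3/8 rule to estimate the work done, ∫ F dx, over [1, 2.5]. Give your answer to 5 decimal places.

h = 0.5, n = 3.
(3h/8)·[y₀ + 3y₁ + 3y₂ + y₃] = 0.1875·(5.164) = 0.96825.

0.96825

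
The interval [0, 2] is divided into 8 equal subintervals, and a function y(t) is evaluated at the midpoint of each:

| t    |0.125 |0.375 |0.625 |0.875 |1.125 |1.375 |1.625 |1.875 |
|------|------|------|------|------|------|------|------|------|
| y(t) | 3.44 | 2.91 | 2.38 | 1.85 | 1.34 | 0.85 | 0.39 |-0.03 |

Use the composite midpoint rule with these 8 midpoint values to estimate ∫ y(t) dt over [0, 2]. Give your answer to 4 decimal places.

3.2825

h = 0.25, n = 8.
h·[y(m₁) + y(m₂) + y(m₃) + y(m₄) + y(m₅) + y(m₆) + y(m₇) + y(m₈)] = 0.25·(13.13) = 3.2825.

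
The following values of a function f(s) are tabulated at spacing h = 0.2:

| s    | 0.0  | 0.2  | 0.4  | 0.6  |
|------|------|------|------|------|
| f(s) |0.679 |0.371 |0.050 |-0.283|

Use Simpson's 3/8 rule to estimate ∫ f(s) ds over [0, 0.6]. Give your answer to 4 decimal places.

h = 0.2, n = 3.
(3h/8)·[y₀ + 3y₁ + 3y₂ + y₃] = 0.075·(1.659) = 0.1244.

0.1244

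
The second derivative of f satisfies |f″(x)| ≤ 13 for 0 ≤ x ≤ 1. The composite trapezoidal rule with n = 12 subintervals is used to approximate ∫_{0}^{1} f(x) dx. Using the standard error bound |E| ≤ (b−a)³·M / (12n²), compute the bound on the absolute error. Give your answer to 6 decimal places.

|E| ≤ (1)³·13 / (12·12²) = 13/1728 = 0.007523.

0.007523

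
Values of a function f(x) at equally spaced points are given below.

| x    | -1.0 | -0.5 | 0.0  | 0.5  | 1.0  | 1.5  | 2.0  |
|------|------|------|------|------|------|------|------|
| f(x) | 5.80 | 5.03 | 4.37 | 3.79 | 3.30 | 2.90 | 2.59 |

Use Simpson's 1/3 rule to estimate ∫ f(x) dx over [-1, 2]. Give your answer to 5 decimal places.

h = 0.5, n = 6.
(h/3)·[y₀ + 4y₁ + 2y₂ + 4y₃ + 2y₄ + 4y₅ + y₆] = 0.166667·(70.61) = 11.76833.

11.76833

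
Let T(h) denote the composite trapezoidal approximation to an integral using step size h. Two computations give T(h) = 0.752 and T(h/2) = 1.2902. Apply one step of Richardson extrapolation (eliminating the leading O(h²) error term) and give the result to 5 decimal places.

R = (4·T(h/2) − T(h)) / 3 = (4·1.2902 − 0.752)/3 = (4.4088)/3 = 1.46960.

1.46960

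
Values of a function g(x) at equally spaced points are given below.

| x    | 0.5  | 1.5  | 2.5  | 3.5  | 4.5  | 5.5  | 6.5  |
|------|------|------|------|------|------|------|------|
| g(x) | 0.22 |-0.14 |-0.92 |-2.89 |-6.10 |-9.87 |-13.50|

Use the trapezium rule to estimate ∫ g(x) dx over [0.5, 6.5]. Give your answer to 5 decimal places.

-26.56000

h = 1, n = 6.
(h/2)·[y₀ + 2y₁ + 2y₂ + 2y₃ + 2y₄ + 2y₅ + y₆] = 0.5·(-53.12) = -26.56000.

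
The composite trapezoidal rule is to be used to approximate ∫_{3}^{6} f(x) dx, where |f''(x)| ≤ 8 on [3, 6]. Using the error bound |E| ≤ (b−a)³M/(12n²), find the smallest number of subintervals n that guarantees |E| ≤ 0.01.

43

Need 216/(12n²) ≤ 0.01.
n² ≥ 216/(12·0.01) = 1800 ⇒ n ≥ 42.4264, so the smallest n is 43.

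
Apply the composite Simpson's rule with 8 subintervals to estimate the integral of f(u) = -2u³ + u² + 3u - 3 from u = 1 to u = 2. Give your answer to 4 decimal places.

-3.6667

h = (2 − 1)/8 = 0.125.
Nodes u₀,…,u₈ = 1, 1.125, 1.25, 1.375, 1.5, 1.625, 1.75, 1.875, 2.
f(u) = -2u³ + u² + 3u - 3: f₀=-1, f₁=-1.20703125, f₂=-1.59375, f₃=-2.18359375, f₄=-3, f₅=-4.06640625, f₆=-5.40625, f₇=-7.04296875, f₈=-9.
(h/3)·[f₀ + 4f₁ + 2f₂ + 4f₃ + 2f₄ + 4f₅ + 2f₆ + 4f₇ + f₈] = 0.041667·(-88) = -3.6667.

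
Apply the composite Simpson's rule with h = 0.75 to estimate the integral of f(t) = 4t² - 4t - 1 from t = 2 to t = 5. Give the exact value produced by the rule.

111

h = (5 − 2)/4 = 0.75.
Nodes t₀,…,t₄ = 2, 2.75, 3.5, 4.25, 5.
f(t) = 4t² - 4t - 1: f₀=7, f₁=18.25, f₂=34, f₃=54.25, f₄=79.
(h/3)·[f₀ + 4f₁ + 2f₂ + 4f₃ + f₄] = 0.25·(444) = 111.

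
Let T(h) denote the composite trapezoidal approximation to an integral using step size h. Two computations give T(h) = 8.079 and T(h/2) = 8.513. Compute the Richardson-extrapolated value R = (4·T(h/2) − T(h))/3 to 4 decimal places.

R = (4·T(h/2) − T(h)) / 3 = (4·8.513 − 8.079)/3 = (25.973)/3 = 8.6577.

8.6577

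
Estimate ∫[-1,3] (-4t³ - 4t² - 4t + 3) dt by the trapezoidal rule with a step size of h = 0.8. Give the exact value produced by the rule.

-128.16

h = (3 − (-1))/5 = 0.8.
Nodes t₀,…,t₅ = -1, -0.2, 0.6, 1.4, 2.2, 3.
f(t) = -4t³ - 4t² - 4t + 3: f₀=7, f₁=3.672, f₂=-1.704, f₃=-21.416, f₄=-67.752, f₅=-153.
(h/2)·[f₀ + 2f₁ + 2f₂ + 2f₃ + 2f₄ + f₅] = 0.4·(-320.4) = -128.16.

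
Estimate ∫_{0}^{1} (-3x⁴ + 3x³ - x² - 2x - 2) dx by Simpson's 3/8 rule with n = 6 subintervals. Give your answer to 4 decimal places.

h = (1 − 0)/6 = 0.166667.
Nodes x₀,…,x₆ = 0, 0.166667, 0.333333, 0.5, 0.666667, 0.833333, 1.
f(x) = -3x⁴ + 3x³ - x² - 2x - 2: f₀=-2, f₁=-2.349537, f₂=-2.703704, f₃=-3.0625, f₄=-3.481481, f₅=-4.071759, f₆=-5.
(3h/8)·[f₀ + 3f₁ + 3f₂ + 2f₃ + 3f₄ + 3f₅ + f₆] = 0.0625·(-50.944444) = -3.1840.

-3.1840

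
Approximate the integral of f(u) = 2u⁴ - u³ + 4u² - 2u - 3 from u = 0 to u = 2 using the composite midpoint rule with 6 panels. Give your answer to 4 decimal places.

h = (2 − 0)/6 = 0.333333.
Midpoints m₁,…,m₆ = 0.166667, 0.5, 0.833333, 1.166667, 1.5, 1.833333.
f(m₁)=-3.225309, f(m₂)=-3, f(m₃)=-1.503086, f(m₄)=2.228395, f(m₅)=9.75, f(m₆)=23.209877.
h·[f(m₁) + f(m₂) + f(m₃) + f(m₄) + f(m₅) + f(m₆)] = 0.333333·(27.459877) = 9.1533.

9.1533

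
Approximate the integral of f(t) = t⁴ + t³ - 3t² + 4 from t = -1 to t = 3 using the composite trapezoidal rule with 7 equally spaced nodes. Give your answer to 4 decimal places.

60.9218

h = (3 − (-1))/6 = 0.666667.
Nodes t₀,…,t₆ = -1, -0.333333, 0.333333, 1, 1.666667, 2.333333, 3.
f(t) = t⁴ + t³ - 3t² + 4: f₀=1, f₁=3.641975, f₂=3.716049, f₃=3, f₄=8.012346, f₅=30.012346, f₆=85.
(h/2)·[f₀ + 2f₁ + 2f₂ + 2f₃ + 2f₄ + 2f₅ + f₆] = 0.333333·(182.765432) = 60.9218.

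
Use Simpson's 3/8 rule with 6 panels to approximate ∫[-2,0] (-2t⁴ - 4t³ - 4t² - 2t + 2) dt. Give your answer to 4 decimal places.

0.5185

h = (0 − (-2))/6 = 0.333333.
Nodes t₀,…,t₆ = -2, -1.666667, -1.333333, -1, -0.666667, -0.333333, 0.
f(t) = -2t⁴ - 4t³ - 4t² - 2t + 2: f₀=-10, f₁=-2.691358, f₂=0.716049, f₃=2, f₄=2.345679, f₅=2.345679, f₆=2.
(3h/8)·[f₀ + 3f₁ + 3f₂ + 2f₃ + 3f₄ + 3f₅ + f₆] = 0.125·(4.148148) = 0.5185.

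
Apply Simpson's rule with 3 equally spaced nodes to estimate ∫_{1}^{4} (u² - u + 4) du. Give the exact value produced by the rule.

25.5

h = (4 − 1)/2 = 1.5.
Nodes u₀,…,u₂ = 1, 2.5, 4.
f(u) = u² - u + 4: f₀=4, f₁=7.75, f₂=16.
(h/3)·[f₀ + 4f₁ + f₂] = 0.5·(51) = 25.5.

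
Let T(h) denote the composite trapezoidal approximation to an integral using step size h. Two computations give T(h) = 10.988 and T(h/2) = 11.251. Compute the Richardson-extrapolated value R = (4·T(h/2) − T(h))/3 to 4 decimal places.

R = (4·T(h/2) − T(h)) / 3 = (4·11.251 − 10.988)/3 = (34.016)/3 = 11.3387.

11.3387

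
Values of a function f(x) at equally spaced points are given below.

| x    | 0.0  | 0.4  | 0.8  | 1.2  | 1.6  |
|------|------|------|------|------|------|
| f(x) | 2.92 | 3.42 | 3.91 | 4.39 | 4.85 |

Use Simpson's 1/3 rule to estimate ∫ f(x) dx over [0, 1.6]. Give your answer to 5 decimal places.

h = 0.4, n = 4.
(h/3)·[y₀ + 4y₁ + 2y₂ + 4y₃ + y₄] = 0.133333·(46.83) = 6.24400.

6.24400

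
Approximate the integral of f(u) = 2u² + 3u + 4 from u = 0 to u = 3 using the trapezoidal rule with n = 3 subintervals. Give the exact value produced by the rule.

h = (3 − 0)/3 = 1.
Nodes u₀,…,u₃ = 0, 1, 2, 3.
f(u) = 2u² + 3u + 4: f₀=4, f₁=9, f₂=18, f₃=31.
(h/2)·[f₀ + 2f₁ + 2f₂ + f₃] = 0.5·(89) = 44.5.

44.5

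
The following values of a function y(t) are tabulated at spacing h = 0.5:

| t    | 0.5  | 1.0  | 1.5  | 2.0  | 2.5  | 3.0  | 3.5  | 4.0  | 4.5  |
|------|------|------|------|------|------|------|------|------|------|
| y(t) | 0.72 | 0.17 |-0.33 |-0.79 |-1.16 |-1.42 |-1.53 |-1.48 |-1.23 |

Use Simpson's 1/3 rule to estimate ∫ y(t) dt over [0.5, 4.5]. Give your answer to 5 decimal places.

h = 0.5, n = 8.
(h/3)·[y₀ + 4y₁ + 2y₂ + 4y₃ + 2y₄ + 4y₅ + 2y₆ + 4y₇ + y₈] = 0.166667·(-20.63) = -3.43833.

-3.43833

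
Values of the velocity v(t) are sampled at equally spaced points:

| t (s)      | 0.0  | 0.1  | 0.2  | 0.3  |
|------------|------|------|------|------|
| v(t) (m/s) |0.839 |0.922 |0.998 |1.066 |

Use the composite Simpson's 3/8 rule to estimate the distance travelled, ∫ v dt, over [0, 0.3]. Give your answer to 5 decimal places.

0.28744

h = 0.1, n = 3.
(3h/8)·[y₀ + 3y₁ + 3y₂ + y₃] = 0.0375·(7.665) = 0.28744.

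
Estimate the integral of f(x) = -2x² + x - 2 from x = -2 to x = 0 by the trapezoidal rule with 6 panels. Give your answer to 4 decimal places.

-11.4074

h = (0 − (-2))/6 = 0.333333.
Nodes x₀,…,x₆ = -2, -1.666667, -1.333333, -1, -0.666667, -0.333333, 0.
f(x) = -2x² + x - 2: f₀=-12, f₁=-9.222222, f₂=-6.888889, f₃=-5, f₄=-3.555556, f₅=-2.555556, f₆=-2.
(h/2)·[f₀ + 2f₁ + 2f₂ + 2f₃ + 2f₄ + 2f₅ + f₆] = 0.166667·(-68.444444) = -11.4074.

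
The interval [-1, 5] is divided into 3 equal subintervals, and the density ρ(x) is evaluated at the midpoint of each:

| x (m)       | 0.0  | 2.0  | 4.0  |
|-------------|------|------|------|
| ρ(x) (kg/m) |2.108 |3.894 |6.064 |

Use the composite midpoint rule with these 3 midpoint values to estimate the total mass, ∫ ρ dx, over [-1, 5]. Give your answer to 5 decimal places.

24.13200

h = 2, n = 3.
h·[y(m₁) + y(m₂) + y(m₃)] = 2·(12.066) = 24.13200.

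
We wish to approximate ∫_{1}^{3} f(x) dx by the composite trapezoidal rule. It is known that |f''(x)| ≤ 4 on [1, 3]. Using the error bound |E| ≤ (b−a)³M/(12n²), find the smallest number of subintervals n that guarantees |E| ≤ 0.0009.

55

Need 32/(12n²) ≤ 0.0009.
n² ≥ 32/(12·0.0009) = 2962.96 ⇒ n ≥ 54.4331, so the smallest n is 55.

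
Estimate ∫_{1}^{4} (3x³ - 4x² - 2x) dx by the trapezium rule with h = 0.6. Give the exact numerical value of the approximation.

95.58

h = (4 − 1)/5 = 0.6.
Nodes x₀,…,x₅ = 1, 1.6, 2.2, 2.8, 3.4, 4.
f(x) = 3x³ - 4x² - 2x: f₀=-3, f₁=-1.152, f₂=8.184, f₃=28.896, f₄=64.872, f₅=120.
(h/2)·[f₀ + 2f₁ + 2f₂ + 2f₃ + 2f₄ + f₅] = 0.3·(318.6) = 95.58.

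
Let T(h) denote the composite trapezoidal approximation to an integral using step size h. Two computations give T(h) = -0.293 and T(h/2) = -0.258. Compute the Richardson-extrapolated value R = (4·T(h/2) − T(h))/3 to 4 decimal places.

-0.2463

R = (4·T(h/2) − T(h)) / 3 = (4·(-0.258) − (-0.293))/3 = (-0.739)/3 = -0.2463.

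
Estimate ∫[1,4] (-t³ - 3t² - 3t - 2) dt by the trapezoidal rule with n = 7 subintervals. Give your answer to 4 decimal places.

-156.2143

h = (4 − 1)/7 = 0.428571.
Nodes t₀,…,t₇ = 1, 1.428571, 1.857143, 2.285714, 2.714286, 3.142857, 3.571429, 4.
f(t) = -t³ - 3t² - 3t - 2: f₀=-9, f₁=-15.323615, f₂=-24.323615, f₃=-36.472303, f₄=-52.241983, f₅=-72.104956, f₆=-96.533528, f₇=-126.
(h/2)·[f₀ + 2f₁ + 2f₂ + 2f₃ + 2f₄ + 2f₅ + 2f₆ + f₇] = 0.214286·(-729) = -156.2143.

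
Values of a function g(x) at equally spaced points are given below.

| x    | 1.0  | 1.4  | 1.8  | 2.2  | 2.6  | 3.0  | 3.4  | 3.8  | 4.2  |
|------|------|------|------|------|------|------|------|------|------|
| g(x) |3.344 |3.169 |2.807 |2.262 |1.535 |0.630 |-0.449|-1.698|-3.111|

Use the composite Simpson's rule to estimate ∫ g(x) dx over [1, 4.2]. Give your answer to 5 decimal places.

h = 0.4, n = 8.
(h/3)·[y₀ + 4y₁ + 2y₂ + 4y₃ + 2y₄ + 4y₅ + 2y₆ + 4y₇ + y₈] = 0.133333·(25.471) = 3.39613.

3.39613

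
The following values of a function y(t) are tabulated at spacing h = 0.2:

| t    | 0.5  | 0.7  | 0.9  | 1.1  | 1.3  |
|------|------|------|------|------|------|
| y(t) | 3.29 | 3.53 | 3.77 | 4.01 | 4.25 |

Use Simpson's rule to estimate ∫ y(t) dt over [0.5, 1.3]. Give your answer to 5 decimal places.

3.01600

h = 0.2, n = 4.
(h/3)·[y₀ + 4y₁ + 2y₂ + 4y₃ + y₄] = 0.066667·(45.24) = 3.01600.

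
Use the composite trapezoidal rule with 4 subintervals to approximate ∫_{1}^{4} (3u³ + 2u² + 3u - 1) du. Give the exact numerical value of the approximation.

259.640625

h = (4 − 1)/4 = 0.75.
Nodes u₀,…,u₄ = 1, 1.75, 2.5, 3.25, 4.
f(u) = 3u³ + 2u² + 3u - 1: f₀=7, f₁=26.453125, f₂=65.875, f₃=132.859375, f₄=235.
(h/2)·[f₀ + 2f₁ + 2f₂ + 2f₃ + f₄] = 0.375·(692.375) = 259.640625.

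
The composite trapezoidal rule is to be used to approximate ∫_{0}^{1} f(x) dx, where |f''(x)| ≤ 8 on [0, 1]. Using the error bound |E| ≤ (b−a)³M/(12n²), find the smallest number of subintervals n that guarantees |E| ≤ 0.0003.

Need 8/(12n²) ≤ 0.0003.
n² ≥ 8/(12·0.0003) = 2222.22 ⇒ n ≥ 47.1405, so the smallest n is 48.

48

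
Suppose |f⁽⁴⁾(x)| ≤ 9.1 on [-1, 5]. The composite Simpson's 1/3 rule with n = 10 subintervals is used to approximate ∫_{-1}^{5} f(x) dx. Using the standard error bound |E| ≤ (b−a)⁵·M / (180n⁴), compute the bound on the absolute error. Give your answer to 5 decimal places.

0.03931

|E| ≤ (6)⁵·9.1 / (180·10⁴) = 70761.6/1800000 = 0.03931.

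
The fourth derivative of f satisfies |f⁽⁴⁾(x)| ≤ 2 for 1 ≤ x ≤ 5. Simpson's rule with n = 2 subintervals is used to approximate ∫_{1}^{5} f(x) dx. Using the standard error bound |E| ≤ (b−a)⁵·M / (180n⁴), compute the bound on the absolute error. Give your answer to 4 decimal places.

|E| ≤ (4)⁵·2 / (180·2⁴) = 2048/2880 = 0.7111.

0.7111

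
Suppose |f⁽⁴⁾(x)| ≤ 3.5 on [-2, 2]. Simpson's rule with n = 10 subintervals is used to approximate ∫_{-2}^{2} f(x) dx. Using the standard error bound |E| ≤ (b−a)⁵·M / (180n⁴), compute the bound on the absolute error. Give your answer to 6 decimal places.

|E| ≤ (4)⁵·3.5 / (180·10⁴) = 3584/1800000 = 0.001991.

0.001991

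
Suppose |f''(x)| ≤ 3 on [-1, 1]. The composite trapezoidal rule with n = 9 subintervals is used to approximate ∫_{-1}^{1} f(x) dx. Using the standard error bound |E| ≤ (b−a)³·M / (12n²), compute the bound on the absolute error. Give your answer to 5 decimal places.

0.02469

|E| ≤ (2)³·3 / (12·9²) = 24/972 = 0.02469.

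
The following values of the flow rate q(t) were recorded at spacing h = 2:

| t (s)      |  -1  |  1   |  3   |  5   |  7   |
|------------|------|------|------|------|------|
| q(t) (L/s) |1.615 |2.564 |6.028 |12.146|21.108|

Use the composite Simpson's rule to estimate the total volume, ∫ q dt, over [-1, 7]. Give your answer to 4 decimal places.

h = 2, n = 4.
(h/3)·[y₀ + 4y₁ + 2y₂ + 4y₃ + y₄] = 0.666667·(93.619) = 62.4127.

62.4127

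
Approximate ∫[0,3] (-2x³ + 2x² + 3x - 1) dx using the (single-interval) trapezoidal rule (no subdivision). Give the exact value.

T = (b−a)/2 · [f(0) + f(3)] = 1.5·[(-1) + (-28)] = -43.5.

-43.5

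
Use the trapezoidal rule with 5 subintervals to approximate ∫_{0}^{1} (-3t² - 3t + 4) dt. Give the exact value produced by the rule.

h = (1 − 0)/5 = 0.2.
Nodes t₀,…,t₅ = 0, 0.2, 0.4, 0.6, 0.8, 1.
f(t) = -3t² - 3t + 4: f₀=4, f₁=3.28, f₂=2.32, f₃=1.12, f₄=-0.32, f₅=-2.
(h/2)·[f₀ + 2f₁ + 2f₂ + 2f₃ + 2f₄ + f₅] = 0.1·(14.8) = 1.48.

1.48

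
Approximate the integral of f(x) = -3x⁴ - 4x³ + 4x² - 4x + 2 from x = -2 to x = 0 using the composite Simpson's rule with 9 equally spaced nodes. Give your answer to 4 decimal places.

19.4635

h = (0 − (-2))/8 = 0.25.
Nodes x₀,…,x₈ = -2, -1.75, -1.5, -1.25, -1, -0.75, -0.5, -0.25, 0.
f(x) = -3x⁴ - 4x³ + 4x² - 4x + 2: f₀=10, f₁=14.55078125, f₂=15.3125, f₃=13.73828125, f₄=11, f₅=7.98828125, f₆=5.3125, f₇=3.30078125, f₈=2.
(h/3)·[f₀ + 4f₁ + 2f₂ + 4f₃ + 2f₄ + 4f₅ + 2f₆ + 4f₇ + f₈] = 0.083333·(233.5625) = 19.4635.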